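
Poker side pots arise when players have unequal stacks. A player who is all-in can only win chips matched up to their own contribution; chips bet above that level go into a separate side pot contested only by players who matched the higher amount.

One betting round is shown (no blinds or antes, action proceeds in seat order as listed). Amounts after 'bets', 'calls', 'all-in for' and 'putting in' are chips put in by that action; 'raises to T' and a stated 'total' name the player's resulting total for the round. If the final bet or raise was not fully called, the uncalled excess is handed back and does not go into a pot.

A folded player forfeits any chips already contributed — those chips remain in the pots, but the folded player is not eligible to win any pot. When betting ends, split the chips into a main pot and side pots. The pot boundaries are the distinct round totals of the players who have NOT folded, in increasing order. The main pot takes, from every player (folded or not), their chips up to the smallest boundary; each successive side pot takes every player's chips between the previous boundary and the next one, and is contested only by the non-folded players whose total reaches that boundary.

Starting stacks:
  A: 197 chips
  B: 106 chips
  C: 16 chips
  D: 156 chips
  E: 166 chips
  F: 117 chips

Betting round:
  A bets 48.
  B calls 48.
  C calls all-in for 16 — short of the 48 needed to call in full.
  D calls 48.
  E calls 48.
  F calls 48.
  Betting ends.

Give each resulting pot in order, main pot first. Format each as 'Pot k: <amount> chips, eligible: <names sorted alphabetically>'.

Pot 1: 96 chips, eligible: A, B, C, D, E, F
Pot 2: 160 chips, eligible: A, B, D, E, F

Derivation:
Contributions: A=48, B=48, C=16, D=48, E=48, F=48
Pot levels (distinct totals of non-folded players): 16, 48
Layer 1-16: 16 each from A, B, C, D, E, F = 16*6 = 96 chips; eligible A, B, C, D, E, F
Layer 17-48: 32 each from A, B, D, E, F = 32*5 = 160 chips; eligible A, B, D, E, F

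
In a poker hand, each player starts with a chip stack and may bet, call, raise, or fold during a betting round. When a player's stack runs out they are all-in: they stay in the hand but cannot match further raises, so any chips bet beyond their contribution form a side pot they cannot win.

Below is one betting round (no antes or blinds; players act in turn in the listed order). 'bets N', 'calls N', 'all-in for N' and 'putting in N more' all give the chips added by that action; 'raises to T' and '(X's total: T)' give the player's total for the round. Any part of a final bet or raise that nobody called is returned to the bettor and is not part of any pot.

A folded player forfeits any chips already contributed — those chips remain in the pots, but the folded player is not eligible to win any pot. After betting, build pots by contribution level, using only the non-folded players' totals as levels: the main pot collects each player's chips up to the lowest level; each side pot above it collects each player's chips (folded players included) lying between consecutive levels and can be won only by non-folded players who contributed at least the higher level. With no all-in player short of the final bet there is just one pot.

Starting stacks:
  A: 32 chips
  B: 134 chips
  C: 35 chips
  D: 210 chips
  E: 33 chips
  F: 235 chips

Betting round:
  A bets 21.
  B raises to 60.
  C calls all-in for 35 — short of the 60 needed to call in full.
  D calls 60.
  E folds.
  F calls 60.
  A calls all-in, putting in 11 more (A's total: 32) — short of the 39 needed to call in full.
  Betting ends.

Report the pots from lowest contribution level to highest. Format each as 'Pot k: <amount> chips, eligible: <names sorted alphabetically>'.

Contributions: A=32, B=60, C=35, D=60, F=60
Folded: E
Pot levels (distinct totals of non-folded players): 32, 35, 60
Layer 1-32: 32 each from A, B, C, D, F = 32*5 = 160 chips; eligible A, B, C, D, F
Layer 33-35: 3 each from B, C, D, F = 3*4 = 12 chips; eligible B, C, D, F
Layer 36-60: 25 each from B, D, F = 25*3 = 75 chips; eligible B, D, F

Pot 1: 160 chips, eligible: A, B, C, D, F
Pot 2: 12 chips, eligible: B, C, D, F
Pot 3: 75 chips, eligible: B, D, F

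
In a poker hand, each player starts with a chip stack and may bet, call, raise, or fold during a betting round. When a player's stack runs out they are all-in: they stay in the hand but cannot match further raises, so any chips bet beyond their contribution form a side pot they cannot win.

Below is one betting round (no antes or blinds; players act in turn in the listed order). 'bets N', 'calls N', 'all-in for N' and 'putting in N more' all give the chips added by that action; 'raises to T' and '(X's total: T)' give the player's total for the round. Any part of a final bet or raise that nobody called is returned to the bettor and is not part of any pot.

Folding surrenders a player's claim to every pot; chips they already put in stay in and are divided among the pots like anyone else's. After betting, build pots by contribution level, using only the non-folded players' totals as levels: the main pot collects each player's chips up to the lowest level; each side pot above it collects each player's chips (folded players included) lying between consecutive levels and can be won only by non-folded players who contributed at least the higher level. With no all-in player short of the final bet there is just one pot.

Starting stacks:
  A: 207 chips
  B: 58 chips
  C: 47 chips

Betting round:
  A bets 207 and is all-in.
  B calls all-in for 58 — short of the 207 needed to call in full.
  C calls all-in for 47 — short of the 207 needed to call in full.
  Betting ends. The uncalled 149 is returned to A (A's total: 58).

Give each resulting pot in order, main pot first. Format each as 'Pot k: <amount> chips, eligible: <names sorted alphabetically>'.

Contributions (after 149 returned to A): A=58, B=58, C=47
Pot levels (distinct totals of non-folded players): 47, 58
Layer 1-47: 47 each from A, B, C = 47*3 = 141 chips; eligible A, B, C
Layer 48-58: 11 each from A, B = 11*2 = 22 chips; eligible A, B

Pot 1: 141 chips, eligible: A, B, C
Pot 2: 22 chips, eligible: A, B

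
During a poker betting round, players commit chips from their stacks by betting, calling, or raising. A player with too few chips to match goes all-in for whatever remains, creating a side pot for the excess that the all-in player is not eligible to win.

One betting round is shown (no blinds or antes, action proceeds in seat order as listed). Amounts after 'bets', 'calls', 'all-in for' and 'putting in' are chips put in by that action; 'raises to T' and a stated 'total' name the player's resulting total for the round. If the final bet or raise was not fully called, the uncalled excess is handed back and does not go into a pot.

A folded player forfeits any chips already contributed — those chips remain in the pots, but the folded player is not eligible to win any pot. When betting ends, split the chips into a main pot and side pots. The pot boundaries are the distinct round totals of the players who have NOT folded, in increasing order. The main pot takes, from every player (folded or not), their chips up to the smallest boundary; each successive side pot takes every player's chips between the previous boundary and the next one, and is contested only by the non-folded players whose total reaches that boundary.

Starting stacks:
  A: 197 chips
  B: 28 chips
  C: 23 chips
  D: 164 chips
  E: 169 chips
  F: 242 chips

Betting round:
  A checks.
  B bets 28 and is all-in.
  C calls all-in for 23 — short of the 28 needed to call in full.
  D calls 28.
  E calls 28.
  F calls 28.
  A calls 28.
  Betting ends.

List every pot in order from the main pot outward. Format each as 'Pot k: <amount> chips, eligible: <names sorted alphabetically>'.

Pot 1: 138 chips, eligible: A, B, C, D, E, F
Pot 2: 25 chips, eligible: A, B, D, E, F

Derivation:
Contributions: A=28, B=28, C=23, D=28, E=28, F=28
Pot levels (distinct totals of non-folded players): 23, 28
Layer 1-23: 23 each from A, B, C, D, E, F = 23*6 = 138 chips; eligible A, B, C, D, E, F
Layer 24-28: 5 each from A, B, D, E, F = 5*5 = 25 chips; eligible A, B, D, E, F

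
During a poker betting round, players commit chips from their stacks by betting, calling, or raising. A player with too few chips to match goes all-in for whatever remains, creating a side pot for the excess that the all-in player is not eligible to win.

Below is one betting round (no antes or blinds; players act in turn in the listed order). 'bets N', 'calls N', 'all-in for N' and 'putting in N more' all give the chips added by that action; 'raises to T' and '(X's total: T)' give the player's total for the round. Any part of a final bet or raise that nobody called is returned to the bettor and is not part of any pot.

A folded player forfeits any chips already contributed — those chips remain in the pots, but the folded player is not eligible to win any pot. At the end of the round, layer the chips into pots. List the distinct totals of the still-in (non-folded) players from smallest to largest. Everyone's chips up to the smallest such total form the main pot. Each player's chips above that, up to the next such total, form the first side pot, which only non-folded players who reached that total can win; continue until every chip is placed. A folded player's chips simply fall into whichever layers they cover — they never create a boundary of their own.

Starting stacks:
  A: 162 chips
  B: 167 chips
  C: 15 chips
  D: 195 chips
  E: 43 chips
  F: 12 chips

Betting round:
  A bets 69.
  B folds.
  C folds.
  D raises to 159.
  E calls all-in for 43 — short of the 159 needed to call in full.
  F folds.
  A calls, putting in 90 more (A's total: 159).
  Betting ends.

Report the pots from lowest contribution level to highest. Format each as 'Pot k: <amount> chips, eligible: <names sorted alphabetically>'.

Pot 1: 129 chips, eligible: A, D, E
Pot 2: 232 chips, eligible: A, D

Derivation:
Contributions: A=159, D=159, E=43
Folded: B, C, F
Pot levels (distinct totals of non-folded players): 43, 159
Layer 1-43: 43 each from A, D, E = 43*3 = 129 chips; eligible A, D, E
Layer 44-159: 116 each from A, D = 116*2 = 232 chips; eligible A, D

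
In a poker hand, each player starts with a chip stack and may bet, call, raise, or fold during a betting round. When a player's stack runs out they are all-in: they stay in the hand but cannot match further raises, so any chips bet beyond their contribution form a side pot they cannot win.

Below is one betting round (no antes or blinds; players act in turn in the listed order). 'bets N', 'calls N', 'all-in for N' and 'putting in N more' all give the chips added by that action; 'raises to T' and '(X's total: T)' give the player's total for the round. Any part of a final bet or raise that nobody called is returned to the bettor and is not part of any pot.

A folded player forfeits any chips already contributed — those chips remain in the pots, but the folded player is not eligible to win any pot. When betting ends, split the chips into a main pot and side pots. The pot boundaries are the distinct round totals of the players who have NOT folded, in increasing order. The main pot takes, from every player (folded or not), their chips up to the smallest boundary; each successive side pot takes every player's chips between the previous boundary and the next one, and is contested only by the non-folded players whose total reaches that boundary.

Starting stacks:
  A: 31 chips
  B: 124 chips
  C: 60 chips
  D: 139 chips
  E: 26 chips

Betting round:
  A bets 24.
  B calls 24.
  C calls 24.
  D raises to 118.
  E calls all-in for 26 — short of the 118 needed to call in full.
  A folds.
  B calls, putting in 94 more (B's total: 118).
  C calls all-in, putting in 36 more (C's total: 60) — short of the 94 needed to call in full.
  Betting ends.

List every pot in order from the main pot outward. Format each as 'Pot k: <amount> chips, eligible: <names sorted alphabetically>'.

Contributions: A=24, B=118, C=60, D=118, E=26
Folded: A
Pot levels (distinct totals of non-folded players): 26, 60, 118
Layer 1-26: A 24 + B 26 + C 26 + D 26 + E 26 = 128 chips; eligible B, C, D, E
Layer 27-60: 34 each from B, C, D = 34*3 = 102 chips; eligible B, C, D
Layer 61-118: 58 each from B, D = 58*2 = 116 chips; eligible B, D

Pot 1: 128 chips, eligible: B, C, D, E
Pot 2: 102 chips, eligible: B, C, D
Pot 3: 116 chips, eligible: B, D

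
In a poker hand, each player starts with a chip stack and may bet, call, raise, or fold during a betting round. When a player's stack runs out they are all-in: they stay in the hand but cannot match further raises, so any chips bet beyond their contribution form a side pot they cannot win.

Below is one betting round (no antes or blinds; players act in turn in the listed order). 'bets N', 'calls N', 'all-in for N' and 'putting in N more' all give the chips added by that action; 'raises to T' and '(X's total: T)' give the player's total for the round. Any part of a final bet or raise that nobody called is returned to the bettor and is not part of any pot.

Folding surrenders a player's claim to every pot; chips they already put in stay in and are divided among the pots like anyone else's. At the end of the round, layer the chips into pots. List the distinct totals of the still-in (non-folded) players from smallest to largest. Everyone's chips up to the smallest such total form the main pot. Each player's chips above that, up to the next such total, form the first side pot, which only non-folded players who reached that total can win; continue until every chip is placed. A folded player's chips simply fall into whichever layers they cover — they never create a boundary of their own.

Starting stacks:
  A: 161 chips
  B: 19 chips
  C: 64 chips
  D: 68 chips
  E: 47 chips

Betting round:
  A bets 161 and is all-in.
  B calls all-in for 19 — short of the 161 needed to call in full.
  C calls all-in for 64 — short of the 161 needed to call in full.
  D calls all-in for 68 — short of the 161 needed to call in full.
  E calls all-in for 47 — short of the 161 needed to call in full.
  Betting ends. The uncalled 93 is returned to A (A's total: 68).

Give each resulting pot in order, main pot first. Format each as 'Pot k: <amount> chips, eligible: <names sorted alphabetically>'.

Contributions (after 93 returned to A): A=68, B=19, C=64, D=68, E=47
Pot levels (distinct totals of non-folded players): 19, 47, 64, 68
Layer 1-19: 19 each from A, B, C, D, E = 19*5 = 95 chips; eligible A, B, C, D, E
Layer 20-47: 28 each from A, C, D, E = 28*4 = 112 chips; eligible A, C, D, E
Layer 48-64: 17 each from A, C, D = 17*3 = 51 chips; eligible A, C, D
Layer 65-68: 4 each from A, D = 4*2 = 8 chips; eligible A, D

Pot 1: 95 chips, eligible: A, B, C, D, E
Pot 2: 112 chips, eligible: A, C, D, E
Pot 3: 51 chips, eligible: A, C, D
Pot 4: 8 chips, eligible: A, D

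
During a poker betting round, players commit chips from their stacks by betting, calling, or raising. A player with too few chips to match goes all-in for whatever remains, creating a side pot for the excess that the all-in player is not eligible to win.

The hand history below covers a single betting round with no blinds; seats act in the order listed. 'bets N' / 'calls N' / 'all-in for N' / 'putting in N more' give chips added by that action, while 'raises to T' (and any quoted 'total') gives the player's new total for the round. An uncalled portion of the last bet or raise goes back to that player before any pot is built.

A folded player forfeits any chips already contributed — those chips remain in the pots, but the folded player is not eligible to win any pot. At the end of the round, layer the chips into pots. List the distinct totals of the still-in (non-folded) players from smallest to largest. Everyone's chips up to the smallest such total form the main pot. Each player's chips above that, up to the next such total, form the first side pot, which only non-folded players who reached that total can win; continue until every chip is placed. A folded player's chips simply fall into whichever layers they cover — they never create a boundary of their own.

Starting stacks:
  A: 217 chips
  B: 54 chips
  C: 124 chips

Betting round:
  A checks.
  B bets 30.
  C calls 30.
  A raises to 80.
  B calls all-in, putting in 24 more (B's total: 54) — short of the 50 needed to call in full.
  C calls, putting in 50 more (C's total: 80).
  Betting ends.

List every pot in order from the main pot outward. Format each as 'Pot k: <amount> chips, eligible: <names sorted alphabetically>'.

Pot 1: 162 chips, eligible: A, B, C
Pot 2: 52 chips, eligible: A, C

Derivation:
Contributions: A=80, B=54, C=80
Pot levels (distinct totals of non-folded players): 54, 80
Layer 1-54: 54 each from A, B, C = 54*3 = 162 chips; eligible A, B, C
Layer 55-80: 26 each from A, C = 26*2 = 52 chips; eligible A, C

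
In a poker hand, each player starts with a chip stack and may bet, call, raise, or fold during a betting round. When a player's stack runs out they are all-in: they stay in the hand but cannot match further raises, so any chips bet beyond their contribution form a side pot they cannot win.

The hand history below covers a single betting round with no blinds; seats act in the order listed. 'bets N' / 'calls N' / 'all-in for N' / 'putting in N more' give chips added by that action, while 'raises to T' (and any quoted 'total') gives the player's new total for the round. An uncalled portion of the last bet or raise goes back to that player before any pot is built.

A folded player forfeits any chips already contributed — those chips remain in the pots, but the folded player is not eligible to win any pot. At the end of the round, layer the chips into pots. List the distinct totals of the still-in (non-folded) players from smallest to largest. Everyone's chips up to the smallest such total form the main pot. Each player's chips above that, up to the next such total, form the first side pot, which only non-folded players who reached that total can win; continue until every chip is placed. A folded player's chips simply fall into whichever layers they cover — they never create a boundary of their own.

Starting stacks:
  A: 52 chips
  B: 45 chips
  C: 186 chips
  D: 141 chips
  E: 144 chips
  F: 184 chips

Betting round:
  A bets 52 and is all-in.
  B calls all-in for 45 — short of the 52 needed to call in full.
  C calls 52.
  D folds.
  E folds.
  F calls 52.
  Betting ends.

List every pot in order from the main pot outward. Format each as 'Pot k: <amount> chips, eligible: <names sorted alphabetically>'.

Contributions: A=52, B=45, C=52, F=52
Folded: D, E
Pot levels (distinct totals of non-folded players): 45, 52
Layer 1-45: 45 each from A, B, C, F = 45*4 = 180 chips; eligible A, B, C, F
Layer 46-52: 7 each from A, C, F = 7*3 = 21 chips; eligible A, C, F

Pot 1: 180 chips, eligible: A, B, C, F
Pot 2: 21 chips, eligible: A, C, F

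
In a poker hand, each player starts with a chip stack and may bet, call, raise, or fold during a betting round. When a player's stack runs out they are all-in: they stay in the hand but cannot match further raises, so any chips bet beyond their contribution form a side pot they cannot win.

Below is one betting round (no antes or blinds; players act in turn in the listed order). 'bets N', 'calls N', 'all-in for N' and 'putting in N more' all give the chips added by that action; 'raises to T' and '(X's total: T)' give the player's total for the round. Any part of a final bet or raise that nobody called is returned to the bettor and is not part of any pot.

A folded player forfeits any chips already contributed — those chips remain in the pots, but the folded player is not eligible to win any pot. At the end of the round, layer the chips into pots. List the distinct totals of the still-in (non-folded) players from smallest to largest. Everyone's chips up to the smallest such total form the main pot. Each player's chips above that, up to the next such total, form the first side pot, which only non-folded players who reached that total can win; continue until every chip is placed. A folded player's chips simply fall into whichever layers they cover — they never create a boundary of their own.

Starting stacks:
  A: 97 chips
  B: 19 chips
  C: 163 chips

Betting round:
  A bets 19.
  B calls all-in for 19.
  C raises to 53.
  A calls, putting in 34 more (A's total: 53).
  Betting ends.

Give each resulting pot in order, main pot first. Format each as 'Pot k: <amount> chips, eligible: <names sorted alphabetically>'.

Contributions: A=53, B=19, C=53
Pot levels (distinct totals of non-folded players): 19, 53
Layer 1-19: 19 each from A, B, C = 19*3 = 57 chips; eligible A, B, C
Layer 20-53: 34 each from A, C = 34*2 = 68 chips; eligible A, C

Pot 1: 57 chips, eligible: A, B, C
Pot 2: 68 chips, eligible: A, C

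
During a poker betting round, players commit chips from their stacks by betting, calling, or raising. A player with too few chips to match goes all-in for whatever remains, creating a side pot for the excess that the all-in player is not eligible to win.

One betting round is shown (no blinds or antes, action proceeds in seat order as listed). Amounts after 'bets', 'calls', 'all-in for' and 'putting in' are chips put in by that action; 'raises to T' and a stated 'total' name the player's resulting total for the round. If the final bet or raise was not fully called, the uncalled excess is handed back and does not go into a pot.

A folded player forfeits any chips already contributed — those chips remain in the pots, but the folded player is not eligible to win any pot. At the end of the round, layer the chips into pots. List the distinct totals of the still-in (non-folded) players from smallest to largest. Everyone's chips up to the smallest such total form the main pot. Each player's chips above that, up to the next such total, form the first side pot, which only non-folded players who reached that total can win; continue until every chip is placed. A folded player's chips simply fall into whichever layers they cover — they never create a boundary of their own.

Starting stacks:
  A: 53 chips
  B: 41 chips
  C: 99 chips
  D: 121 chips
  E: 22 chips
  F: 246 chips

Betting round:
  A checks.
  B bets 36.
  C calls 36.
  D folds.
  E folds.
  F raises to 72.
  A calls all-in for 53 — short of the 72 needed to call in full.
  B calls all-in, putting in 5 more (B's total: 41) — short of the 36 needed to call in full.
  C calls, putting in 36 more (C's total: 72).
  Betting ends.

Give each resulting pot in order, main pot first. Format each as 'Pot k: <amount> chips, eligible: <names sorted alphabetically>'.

Pot 1: 164 chips, eligible: A, B, C, F
Pot 2: 36 chips, eligible: A, C, F
Pot 3: 38 chips, eligible: C, F

Derivation:
Contributions: A=53, B=41, C=72, F=72
Folded: D, E
Pot levels (distinct totals of non-folded players): 41, 53, 72
Layer 1-41: 41 each from A, B, C, F = 41*4 = 164 chips; eligible A, B, C, F
Layer 42-53: 12 each from A, C, F = 12*3 = 36 chips; eligible A, C, F
Layer 54-72: 19 each from C, F = 19*2 = 38 chips; eligible C, F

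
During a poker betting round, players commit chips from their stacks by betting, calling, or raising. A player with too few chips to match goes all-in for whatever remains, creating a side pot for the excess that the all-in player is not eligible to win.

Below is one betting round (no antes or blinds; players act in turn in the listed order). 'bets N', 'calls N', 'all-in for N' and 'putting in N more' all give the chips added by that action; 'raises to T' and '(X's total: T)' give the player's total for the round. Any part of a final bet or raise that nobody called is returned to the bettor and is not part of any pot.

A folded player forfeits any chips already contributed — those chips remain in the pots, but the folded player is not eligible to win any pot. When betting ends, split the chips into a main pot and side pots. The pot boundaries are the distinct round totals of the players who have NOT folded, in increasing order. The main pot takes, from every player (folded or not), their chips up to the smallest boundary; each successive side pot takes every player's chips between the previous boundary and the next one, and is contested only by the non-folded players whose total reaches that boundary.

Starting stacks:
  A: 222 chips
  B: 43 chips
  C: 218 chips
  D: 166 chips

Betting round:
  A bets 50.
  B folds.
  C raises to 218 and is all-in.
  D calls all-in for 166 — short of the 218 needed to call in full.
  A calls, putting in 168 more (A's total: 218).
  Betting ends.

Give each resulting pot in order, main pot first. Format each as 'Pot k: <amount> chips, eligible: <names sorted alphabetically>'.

Contributions: A=218, C=218, D=166
Folded: B
Pot levels (distinct totals of non-folded players): 166, 218
Layer 1-166: 166 each from A, C, D = 166*3 = 498 chips; eligible A, C, D
Layer 167-218: 52 each from A, C = 52*2 = 104 chips; eligible A, C

Pot 1: 498 chips, eligible: A, C, D
Pot 2: 104 chips, eligible: A, C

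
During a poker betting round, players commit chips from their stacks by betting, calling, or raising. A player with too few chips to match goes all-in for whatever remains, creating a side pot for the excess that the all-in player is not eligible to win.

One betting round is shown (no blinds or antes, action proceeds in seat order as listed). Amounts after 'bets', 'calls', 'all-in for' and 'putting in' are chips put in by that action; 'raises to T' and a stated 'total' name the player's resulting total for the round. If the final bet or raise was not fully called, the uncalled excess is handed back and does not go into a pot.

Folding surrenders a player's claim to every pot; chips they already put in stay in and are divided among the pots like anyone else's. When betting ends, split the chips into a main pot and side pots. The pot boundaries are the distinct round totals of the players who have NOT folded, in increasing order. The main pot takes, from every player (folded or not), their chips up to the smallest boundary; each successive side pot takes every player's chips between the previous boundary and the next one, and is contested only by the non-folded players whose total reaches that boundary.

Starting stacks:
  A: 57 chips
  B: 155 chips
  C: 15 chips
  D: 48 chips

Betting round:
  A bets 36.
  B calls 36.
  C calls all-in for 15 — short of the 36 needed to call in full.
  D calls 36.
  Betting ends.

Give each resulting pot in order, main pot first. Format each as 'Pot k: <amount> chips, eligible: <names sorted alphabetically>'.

Pot 1: 60 chips, eligible: A, B, C, D
Pot 2: 63 chips, eligible: A, B, D

Derivation:
Contributions: A=36, B=36, C=15, D=36
Pot levels (distinct totals of non-folded players): 15, 36
Layer 1-15: 15 each from A, B, C, D = 15*4 = 60 chips; eligible A, B, C, D
Layer 16-36: 21 each from A, B, D = 21*3 = 63 chips; eligible A, B, D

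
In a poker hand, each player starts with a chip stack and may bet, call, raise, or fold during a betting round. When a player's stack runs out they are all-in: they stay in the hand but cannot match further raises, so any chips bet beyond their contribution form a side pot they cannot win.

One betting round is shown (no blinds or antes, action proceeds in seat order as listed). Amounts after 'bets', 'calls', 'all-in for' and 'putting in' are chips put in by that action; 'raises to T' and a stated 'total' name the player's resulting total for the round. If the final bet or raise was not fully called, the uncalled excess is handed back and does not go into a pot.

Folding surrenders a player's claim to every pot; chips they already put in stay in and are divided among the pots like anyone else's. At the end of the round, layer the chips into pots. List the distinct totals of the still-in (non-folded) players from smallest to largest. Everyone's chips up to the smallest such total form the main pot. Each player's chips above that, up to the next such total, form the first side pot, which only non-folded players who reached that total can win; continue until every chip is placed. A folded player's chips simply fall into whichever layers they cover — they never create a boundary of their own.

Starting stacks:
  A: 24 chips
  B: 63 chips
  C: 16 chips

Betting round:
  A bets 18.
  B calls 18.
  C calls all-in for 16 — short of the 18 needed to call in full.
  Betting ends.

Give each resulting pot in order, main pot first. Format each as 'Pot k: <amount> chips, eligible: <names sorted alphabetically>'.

Pot 1: 48 chips, eligible: A, B, C
Pot 2: 4 chips, eligible: A, B

Derivation:
Contributions: A=18, B=18, C=16
Pot levels (distinct totals of non-folded players): 16, 18
Layer 1-16: 16 each from A, B, C = 16*3 = 48 chips; eligible A, B, C
Layer 17-18: 2 each from A, B = 2*2 = 4 chips; eligible A, B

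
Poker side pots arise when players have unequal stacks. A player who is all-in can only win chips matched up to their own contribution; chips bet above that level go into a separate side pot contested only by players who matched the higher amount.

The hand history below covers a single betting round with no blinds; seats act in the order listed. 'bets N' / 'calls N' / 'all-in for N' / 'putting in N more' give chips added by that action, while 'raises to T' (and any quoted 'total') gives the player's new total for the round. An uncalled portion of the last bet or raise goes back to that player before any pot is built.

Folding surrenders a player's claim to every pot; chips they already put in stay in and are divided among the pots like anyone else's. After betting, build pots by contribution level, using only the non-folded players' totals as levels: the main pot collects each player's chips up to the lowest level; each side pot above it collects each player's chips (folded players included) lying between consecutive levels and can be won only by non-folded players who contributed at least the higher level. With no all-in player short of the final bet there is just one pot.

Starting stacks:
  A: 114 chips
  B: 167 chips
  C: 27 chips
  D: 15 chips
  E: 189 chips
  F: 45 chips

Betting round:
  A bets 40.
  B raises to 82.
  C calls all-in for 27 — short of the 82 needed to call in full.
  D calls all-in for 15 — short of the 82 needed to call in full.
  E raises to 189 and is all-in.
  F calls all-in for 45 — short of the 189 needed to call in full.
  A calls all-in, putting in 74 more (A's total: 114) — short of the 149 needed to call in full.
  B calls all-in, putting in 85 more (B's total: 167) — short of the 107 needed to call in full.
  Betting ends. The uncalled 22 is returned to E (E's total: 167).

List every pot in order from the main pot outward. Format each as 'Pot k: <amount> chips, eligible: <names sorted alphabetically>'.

Pot 1: 90 chips, eligible: A, B, C, D, E, F
Pot 2: 60 chips, eligible: A, B, C, E, F
Pot 3: 72 chips, eligible: A, B, E, F
Pot 4: 207 chips, eligible: A, B, E
Pot 5: 106 chips, eligible: B, E

Derivation:
Contributions (after 22 returned to E): A=114, B=167, C=27, D=15, E=167, F=45
Pot levels (distinct totals of non-folded players): 15, 27, 45, 114, 167
Layer 1-15: 15 each from A, B, C, D, E, F = 15*6 = 90 chips; eligible A, B, C, D, E, F
Layer 16-27: 12 each from A, B, C, E, F = 12*5 = 60 chips; eligible A, B, C, E, F
Layer 28-45: 18 each from A, B, E, F = 18*4 = 72 chips; eligible A, B, E, F
Layer 46-114: 69 each from A, B, E = 69*3 = 207 chips; eligible A, B, E
Layer 115-167: 53 each from B, E = 53*2 = 106 chips; eligible B, E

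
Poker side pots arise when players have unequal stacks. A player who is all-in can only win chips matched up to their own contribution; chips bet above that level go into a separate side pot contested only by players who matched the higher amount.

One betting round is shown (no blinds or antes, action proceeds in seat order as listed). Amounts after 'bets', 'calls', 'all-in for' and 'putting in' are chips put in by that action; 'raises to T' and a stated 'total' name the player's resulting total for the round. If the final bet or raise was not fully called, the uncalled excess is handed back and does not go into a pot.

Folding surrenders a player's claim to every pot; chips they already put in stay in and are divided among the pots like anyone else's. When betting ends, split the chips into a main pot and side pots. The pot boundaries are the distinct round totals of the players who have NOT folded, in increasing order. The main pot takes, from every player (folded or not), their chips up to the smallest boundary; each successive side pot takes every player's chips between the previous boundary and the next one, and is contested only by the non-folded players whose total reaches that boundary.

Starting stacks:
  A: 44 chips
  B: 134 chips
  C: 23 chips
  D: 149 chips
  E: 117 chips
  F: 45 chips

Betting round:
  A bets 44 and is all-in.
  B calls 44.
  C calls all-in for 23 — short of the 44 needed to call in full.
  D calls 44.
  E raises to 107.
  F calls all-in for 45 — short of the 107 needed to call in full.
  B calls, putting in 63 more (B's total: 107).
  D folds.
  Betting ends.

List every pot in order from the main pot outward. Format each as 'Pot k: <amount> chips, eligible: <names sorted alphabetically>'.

Contributions: A=44, B=107, C=23, D=44, E=107, F=45
Folded: D
Pot levels (distinct totals of non-folded players): 23, 44, 45, 107
Layer 1-23: 23 each from A, B, C, D, E, F = 23*6 = 138 chips; eligible A, B, C, E, F
Layer 24-44: 21 each from A, B, D, E, F = 21*5 = 105 chips; eligible A, B, E, F
Layer 45-45: 1 each from B, E, F = 1*3 = 3 chips; eligible B, E, F
Layer 46-107: 62 each from B, E = 62*2 = 124 chips; eligible B, E

Pot 1: 138 chips, eligible: A, B, C, E, F
Pot 2: 105 chips, eligible: A, B, E, F
Pot 3: 3 chips, eligible: B, E, F
Pot 4: 124 chips, eligible: B, E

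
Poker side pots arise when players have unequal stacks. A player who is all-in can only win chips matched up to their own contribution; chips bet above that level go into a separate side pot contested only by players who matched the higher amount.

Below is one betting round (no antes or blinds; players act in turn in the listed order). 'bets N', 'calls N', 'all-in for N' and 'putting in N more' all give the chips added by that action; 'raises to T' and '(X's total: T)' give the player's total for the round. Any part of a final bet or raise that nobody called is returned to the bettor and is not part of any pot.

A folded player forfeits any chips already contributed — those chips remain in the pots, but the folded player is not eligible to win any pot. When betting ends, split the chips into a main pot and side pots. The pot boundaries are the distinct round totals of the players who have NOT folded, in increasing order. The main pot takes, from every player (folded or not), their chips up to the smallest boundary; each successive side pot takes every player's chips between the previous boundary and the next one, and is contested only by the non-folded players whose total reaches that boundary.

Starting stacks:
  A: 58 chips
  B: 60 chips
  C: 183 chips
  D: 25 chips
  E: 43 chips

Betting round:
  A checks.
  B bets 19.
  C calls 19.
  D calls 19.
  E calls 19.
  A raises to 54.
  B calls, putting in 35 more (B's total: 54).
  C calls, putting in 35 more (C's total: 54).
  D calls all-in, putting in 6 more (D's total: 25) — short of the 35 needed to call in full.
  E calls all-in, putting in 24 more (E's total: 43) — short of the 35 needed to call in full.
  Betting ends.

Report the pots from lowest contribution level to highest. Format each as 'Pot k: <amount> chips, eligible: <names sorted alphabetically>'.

Pot 1: 125 chips, eligible: A, B, C, D, E
Pot 2: 72 chips, eligible: A, B, C, E
Pot 3: 33 chips, eligible: A, B, C

Derivation:
Contributions: A=54, B=54, C=54, D=25, E=43
Pot levels (distinct totals of non-folded players): 25, 43, 54
Layer 1-25: 25 each from A, B, C, D, E = 25*5 = 125 chips; eligible A, B, C, D, E
Layer 26-43: 18 each from A, B, C, E = 18*4 = 72 chips; eligible A, B, C, E
Layer 44-54: 11 each from A, B, C = 11*3 = 33 chips; eligible A, B, C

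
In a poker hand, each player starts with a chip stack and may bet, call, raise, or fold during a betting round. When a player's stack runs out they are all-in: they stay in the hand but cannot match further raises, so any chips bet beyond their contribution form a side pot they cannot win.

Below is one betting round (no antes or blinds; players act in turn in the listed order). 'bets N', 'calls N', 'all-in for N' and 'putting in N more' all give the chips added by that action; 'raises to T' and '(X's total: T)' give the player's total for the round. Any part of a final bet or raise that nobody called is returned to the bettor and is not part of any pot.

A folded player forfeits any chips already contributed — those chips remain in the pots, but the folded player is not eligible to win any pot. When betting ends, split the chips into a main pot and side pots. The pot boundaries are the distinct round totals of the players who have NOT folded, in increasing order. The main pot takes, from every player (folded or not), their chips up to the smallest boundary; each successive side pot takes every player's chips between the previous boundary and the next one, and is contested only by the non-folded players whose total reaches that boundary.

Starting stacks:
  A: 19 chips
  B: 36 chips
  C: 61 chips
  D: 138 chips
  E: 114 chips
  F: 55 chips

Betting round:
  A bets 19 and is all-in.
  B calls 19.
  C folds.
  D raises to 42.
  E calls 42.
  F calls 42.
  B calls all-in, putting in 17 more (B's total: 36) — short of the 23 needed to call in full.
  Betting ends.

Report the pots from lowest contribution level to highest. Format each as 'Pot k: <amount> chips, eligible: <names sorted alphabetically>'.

Pot 1: 95 chips, eligible: A, B, D, E, F
Pot 2: 68 chips, eligible: B, D, E, F
Pot 3: 18 chips, eligible: D, E, F

Derivation:
Contributions: A=19, B=36, D=42, E=42, F=42
Folded: C
Pot levels (distinct totals of non-folded players): 19, 36, 42
Layer 1-19: 19 each from A, B, D, E, F = 19*5 = 95 chips; eligible A, B, D, E, F
Layer 20-36: 17 each from B, D, E, F = 17*4 = 68 chips; eligible B, D, E, F
Layer 37-42: 6 each from D, E, F = 6*3 = 18 chips; eligible D, E, F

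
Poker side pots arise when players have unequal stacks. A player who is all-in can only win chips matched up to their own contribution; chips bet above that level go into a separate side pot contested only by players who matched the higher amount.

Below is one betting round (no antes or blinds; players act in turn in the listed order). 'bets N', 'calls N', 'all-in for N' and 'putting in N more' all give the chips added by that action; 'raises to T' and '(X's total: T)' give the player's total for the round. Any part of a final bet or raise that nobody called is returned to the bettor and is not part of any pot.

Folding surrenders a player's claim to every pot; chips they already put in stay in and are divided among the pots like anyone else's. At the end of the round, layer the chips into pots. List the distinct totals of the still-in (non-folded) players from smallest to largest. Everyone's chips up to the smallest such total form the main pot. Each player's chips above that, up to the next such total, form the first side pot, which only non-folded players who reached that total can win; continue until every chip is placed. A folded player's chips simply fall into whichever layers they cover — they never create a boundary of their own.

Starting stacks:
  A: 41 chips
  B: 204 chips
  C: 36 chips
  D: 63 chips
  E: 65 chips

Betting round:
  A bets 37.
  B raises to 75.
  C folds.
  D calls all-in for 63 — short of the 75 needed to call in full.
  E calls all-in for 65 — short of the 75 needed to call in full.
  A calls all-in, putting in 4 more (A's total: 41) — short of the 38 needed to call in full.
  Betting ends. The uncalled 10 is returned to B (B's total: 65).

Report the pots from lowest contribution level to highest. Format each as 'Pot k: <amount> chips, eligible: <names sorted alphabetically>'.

Contributions (after 10 returned to B): A=41, B=65, D=63, E=65
Folded: C
Pot levels (distinct totals of non-folded players): 41, 63, 65
Layer 1-41: 41 each from A, B, D, E = 41*4 = 164 chips; eligible A, B, D, E
Layer 42-63: 22 each from B, D, E = 22*3 = 66 chips; eligible B, D, E
Layer 64-65: 2 each from B, E = 2*2 = 4 chips; eligible B, E

Pot 1: 164 chips, eligible: A, B, D, E
Pot 2: 66 chips, eligible: B, D, E
Pot 3: 4 chips, eligible: B, E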